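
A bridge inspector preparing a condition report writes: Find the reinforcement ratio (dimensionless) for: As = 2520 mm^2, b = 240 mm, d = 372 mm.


rho = As / (b * d)
= 2520 / (240 * 372)
= 2520 / 89280
= 0.028226 (dimensionless)

0.028226 (dimensionless)


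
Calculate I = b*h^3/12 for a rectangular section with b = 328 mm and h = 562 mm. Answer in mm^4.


I = b * h^3 / 12
= 328 * 562^3 / 12
= 328 * 177504328 / 12
= 4851784965.33 mm^4

4851784965.33 mm^4


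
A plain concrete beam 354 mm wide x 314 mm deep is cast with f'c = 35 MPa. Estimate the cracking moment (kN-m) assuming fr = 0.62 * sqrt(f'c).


fr = 0.62 * sqrt(35) = 0.62 * 5.9161 = 3.668 MPa
I = 354 * 314^3 / 12 = 913294748.0 mm^4
y_t = 157.0 mm
M_cr = fr * I / y_t = 3.668 * 913294748.0 / 157.0 N-mm
= 21.3372 kN-m

21.3372 kN-m


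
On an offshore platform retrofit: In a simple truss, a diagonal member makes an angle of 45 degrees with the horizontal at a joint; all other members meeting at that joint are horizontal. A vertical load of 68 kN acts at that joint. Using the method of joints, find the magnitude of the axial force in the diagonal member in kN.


At the joint, only the diagonal has a vertical component, so vertical equilibrium gives:
F * sin(45) = 68
F = 68 / sin(45)
= 68 / 0.707107
= 96.17 kN

96.17 kN


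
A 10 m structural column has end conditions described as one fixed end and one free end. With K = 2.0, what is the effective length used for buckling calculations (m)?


L_eff = K * L
= 2.0 * 10
= 20.0 m

20.0 m


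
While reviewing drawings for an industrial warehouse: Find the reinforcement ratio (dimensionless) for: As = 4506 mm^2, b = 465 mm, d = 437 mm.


rho = As / (b * d)
= 4506 / (465 * 437)
= 4506 / 203205
= 0.022175 (dimensionless)

0.022175 (dimensionless)


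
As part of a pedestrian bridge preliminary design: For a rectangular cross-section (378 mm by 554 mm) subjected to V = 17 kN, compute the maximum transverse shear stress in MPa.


A = b * h = 378 * 554 = 209412 mm^2
V = 17 kN = 17000.0 N
tau_max = 1.5 * V / A = 1.5 * 17000.0 / 209412
= 0.1218 MPa

0.1218 MPa


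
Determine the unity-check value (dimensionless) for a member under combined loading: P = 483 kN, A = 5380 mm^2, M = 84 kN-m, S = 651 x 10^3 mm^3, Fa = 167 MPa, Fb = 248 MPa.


f_a = P / A = 483000.0 / 5380 = 89.777 MPa
f_b = M / S = 84000000.0 / 651000.0 = 129.0323 MPa
Ratio = f_a / Fa + f_b / Fb
= 89.777 / 167 + 129.0323 / 248
= 1.0579 (dimensionless)

1.0579 (dimensionless)


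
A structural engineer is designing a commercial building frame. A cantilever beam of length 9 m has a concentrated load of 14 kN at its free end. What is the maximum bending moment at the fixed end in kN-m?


For a cantilever with a point load at the free end:
M_max = P * L = 14 * 9 = 126 kN-m

126 kN-m


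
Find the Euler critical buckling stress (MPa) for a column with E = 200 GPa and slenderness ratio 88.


sigma_cr = pi^2 * E / lambda^2
= 9.8696 * 200000.0 / 88^2
= 9.8696 * 200000.0 / 7744
= 254.8968 MPa

254.8968 MPa


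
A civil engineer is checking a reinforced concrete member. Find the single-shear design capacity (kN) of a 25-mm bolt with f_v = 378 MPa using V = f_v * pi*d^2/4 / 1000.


A = pi * d^2 / 4 = pi * 25^2 / 4 = 490.8739 mm^2
V = f_v * A / 1000 = 378 * 490.8739 / 1000
= 185.5503 kN

185.5503 kN


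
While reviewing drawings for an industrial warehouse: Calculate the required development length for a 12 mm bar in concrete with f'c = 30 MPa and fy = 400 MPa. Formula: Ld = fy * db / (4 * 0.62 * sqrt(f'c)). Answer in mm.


Ld = (fy * db) / (4 * 0.62 * sqrt(f'c))
= (400 * 12) / (4 * 0.62 * sqrt(30))
= 4800 / 13.5835
= 353.37 mm

353.37 mm


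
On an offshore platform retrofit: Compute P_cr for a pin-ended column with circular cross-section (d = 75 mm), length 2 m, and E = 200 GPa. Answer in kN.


I = pi * d^4 / 64 = 1553155.55 mm^4
L = 2000.0 mm
P_cr = pi^2 * E * I / L^2
= 9.8696 * 200000.0 * 1553155.55 / 2000.0^2
= 766451.54 N = 766.4515 kN

766.4515 kN


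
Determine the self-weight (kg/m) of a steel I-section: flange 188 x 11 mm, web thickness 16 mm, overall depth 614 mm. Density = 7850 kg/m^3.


A_flanges = 2 * 188 * 11 = 4136 mm^2
A_web = (614 - 2 * 11) * 16 = 9472 mm^2
A_total = 4136 + 9472 = 13608 mm^2 = 0.013608 m^2
Weight = rho * A = 7850 * 0.013608 = 106.8228 kg/m

106.8228 kg/m


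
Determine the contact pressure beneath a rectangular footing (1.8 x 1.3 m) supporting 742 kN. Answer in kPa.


A = 1.8 * 1.3 = 2.34 m^2
q = P / A = 742 / 2.34
= 317.094 kPa

317.094 kPa


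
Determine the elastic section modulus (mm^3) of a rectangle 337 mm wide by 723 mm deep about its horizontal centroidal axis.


S = b * h^2 / 6
= 337 * 723^2 / 6
= 337 * 522729 / 6
= 29359945.5 mm^3

29359945.5 mm^3


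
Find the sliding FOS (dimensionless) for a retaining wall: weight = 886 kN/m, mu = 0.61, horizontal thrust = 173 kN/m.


Resisting force = mu * W = 0.61 * 886 = 540.46 kN/m
FOS = Resisting / Driving = 540.46 / 173
= 3.124 (dimensionless)

3.124 (dimensionless)


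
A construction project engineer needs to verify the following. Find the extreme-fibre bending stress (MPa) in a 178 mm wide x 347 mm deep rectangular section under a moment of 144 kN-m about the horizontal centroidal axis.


I = b * h^3 / 12 = 178 * 347^3 / 12 = 619765191.17 mm^4
y = h / 2 = 347 / 2 = 173.5 mm
M = 144 kN-m = 144000000.0 N-mm
sigma = M * y / I = 144000000.0 * 173.5 / 619765191.17
= 40.31 MPa

40.31 MPa


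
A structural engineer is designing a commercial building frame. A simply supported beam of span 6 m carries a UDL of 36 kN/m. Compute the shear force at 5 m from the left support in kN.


R_A = w * L / 2 = 36 * 6 / 2 = 108.0 kN
V(x) = R_A - w * x = 108.0 - 36 * 5
= -72.0 kN

-72.0 kN


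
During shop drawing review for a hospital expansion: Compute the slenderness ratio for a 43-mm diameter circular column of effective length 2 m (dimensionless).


Radius of gyration r = d / 4 = 43 / 4 = 10.75 mm
L_eff = 2000.0 mm
Slenderness ratio = L / r = 2000.0 / 10.75 = 186.05 (dimensionless)

186.05 (dimensionless)


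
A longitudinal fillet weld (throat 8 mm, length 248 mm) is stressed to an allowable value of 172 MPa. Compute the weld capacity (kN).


Strength = throat * length * allowable stress
= 8 * 248 * 172 N
= 341248 N
= 341.25 kN

341.25 kN


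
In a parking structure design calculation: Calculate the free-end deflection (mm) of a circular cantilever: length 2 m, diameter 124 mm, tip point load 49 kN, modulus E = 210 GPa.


I = pi * d^4 / 64 = pi * 124^4 / 64 = 11605307.16 mm^4
L = 2000.0 mm, P = 49000.0 N, E = 210000.0 MPa
delta = P * L^3 / (3 * E * I)
= 49000.0 * 2000.0^3 / (3 * 210000.0 * 11605307.16)
= 53.6153 mm

53.6153 mm


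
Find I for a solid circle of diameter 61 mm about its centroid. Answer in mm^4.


r = d / 2 = 61 / 2 = 30.5 mm
I = pi * r^4 / 4 = pi * 30.5^4 / 4
= 679656.13 mm^4

679656.13 mm^4


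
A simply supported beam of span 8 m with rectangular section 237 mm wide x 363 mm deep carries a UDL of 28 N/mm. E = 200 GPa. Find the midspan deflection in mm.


I = 237 * 363^3 / 12 = 944684903.25 mm^4
L = 8000.0 mm, w = 28 N/mm, E = 200000.0 MPa
delta = 5 * w * L^4 / (384 * E * I)
= 5 * 28 * 8000.0^4 / (384 * 200000.0 * 944684903.25)
= 7.9039 mm

7.9039 mm


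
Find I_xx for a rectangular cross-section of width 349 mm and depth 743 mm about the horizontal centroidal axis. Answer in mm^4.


I = b * h^3 / 12
= 349 * 743^3 / 12
= 349 * 410172407 / 12
= 11929180836.92 mm^4

11929180836.92 mm^4


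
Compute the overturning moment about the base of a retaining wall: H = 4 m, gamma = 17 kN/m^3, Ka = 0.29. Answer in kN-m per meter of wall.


Pa = 0.5 * Ka * gamma * H^2
= 0.5 * 0.29 * 17 * 4^2
= 39.44 kN/m
Arm = H / 3 = 4 / 3 = 1.3333 m
Mo = Pa * arm = Pa * H / 3 = 39.44 * 4 / 3 = 52.5867 kN-m/m

52.5867 kN-m/m


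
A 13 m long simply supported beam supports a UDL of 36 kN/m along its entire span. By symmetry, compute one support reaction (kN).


Total load = w * L = 36 * 13 = 468 kN
By symmetry, each reaction R = total / 2 = 468 / 2 = 234.0 kN

234.0 kN


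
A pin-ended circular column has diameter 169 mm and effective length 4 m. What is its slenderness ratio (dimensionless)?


Radius of gyration r = d / 4 = 169 / 4 = 42.25 mm
L_eff = 4000.0 mm
Slenderness ratio = L / r = 4000.0 / 42.25 = 94.67 (dimensionless)

94.67 (dimensionless)


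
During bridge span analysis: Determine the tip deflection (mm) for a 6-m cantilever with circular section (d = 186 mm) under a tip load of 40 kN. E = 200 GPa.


I = pi * d^4 / 64 = pi * 186^4 / 64 = 58751867.48 mm^4
L = 6000.0 mm, P = 40000.0 N, E = 200000.0 MPa
delta = P * L^3 / (3 * E * I)
= 40000.0 * 6000.0^3 / (3 * 200000.0 * 58751867.48)
= 245.0986 mm

245.0986 mm


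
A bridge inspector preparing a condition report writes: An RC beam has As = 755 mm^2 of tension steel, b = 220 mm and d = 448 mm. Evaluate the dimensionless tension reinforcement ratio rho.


rho = As / (b * d)
= 755 / (220 * 448)
= 755 / 98560
= 0.00766 (dimensionless)

0.00766 (dimensionless)


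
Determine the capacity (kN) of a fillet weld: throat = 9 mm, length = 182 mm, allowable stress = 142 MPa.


Strength = throat * length * allowable stress
= 9 * 182 * 142 N
= 232596 N
= 232.6 kN

232.6 kN


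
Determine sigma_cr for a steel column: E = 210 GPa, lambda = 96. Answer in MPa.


sigma_cr = pi^2 * E / lambda^2
= 9.8696 * 210000.0 / 96^2
= 9.8696 * 210000.0 / 9216
= 224.8933 MPa

224.8933 MPa


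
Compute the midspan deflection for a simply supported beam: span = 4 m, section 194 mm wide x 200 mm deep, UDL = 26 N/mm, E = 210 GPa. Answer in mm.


I = 194 * 200^3 / 12 = 129333333.33 mm^4
L = 4000.0 mm, w = 26 N/mm, E = 210000.0 MPa
delta = 5 * w * L^4 / (384 * E * I)
= 5 * 26 * 4000.0^4 / (384 * 210000.0 * 129333333.33)
= 3.191 mm

3.191 mm


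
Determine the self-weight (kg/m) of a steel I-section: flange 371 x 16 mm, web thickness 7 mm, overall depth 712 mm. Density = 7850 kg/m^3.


A_flanges = 2 * 371 * 16 = 11872 mm^2
A_web = (712 - 2 * 16) * 7 = 4760 mm^2
A_total = 11872 + 4760 = 16632 mm^2 = 0.016632 m^2
Weight = rho * A = 7850 * 0.016632 = 130.5612 kg/m

130.5612 kg/m


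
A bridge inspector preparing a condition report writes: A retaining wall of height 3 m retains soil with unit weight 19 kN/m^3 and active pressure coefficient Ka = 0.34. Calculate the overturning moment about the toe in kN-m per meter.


Pa = 0.5 * Ka * gamma * H^2
= 0.5 * 0.34 * 19 * 3^2
= 29.07 kN/m
Arm = H / 3 = 3 / 3 = 1.0 m
Mo = Pa * arm = Pa * H / 3 = 29.07 * 3 / 3 = 29.07 kN-m/m

29.07 kN-m/m


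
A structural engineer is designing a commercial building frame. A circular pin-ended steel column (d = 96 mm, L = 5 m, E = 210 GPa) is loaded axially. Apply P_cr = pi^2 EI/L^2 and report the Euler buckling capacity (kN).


I = pi * d^4 / 64 = 4169220.18 mm^4
L = 5000.0 mm
P_cr = pi^2 * E * I / L^2
= 9.8696 * 210000.0 * 4169220.18 / 5000.0^2
= 345647.85 N = 345.6479 kN

345.6479 kN


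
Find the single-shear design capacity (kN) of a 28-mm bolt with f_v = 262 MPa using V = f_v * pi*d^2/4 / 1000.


A = pi * d^2 / 4 = pi * 28^2 / 4 = 615.7522 mm^2
V = f_v * A / 1000 = 262 * 615.7522 / 1000
= 161.3271 kN

161.3271 kN


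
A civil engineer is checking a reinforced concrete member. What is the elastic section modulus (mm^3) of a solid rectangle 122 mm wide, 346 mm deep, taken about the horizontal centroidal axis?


S = b * h^2 / 6
= 122 * 346^2 / 6
= 122 * 119716 / 6
= 2434225.33 mm^3

2434225.33 mm^3


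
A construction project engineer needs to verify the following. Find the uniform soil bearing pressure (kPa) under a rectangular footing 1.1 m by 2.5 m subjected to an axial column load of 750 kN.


A = 1.1 * 2.5 = 2.75 m^2
q = P / A = 750 / 2.75
= 272.7273 kPa

272.7273 kPa


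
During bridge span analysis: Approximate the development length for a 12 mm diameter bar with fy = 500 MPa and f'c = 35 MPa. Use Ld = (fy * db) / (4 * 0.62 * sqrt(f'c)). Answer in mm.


Ld = (fy * db) / (4 * 0.62 * sqrt(f'c))
= (500 * 12) / (4 * 0.62 * sqrt(35))
= 6000 / 14.6719
= 408.95 mm

408.95 mm


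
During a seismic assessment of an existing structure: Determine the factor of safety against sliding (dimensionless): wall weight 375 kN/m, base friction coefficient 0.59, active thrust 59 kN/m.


Resisting force = mu * W = 0.59 * 375 = 221.25 kN/m
FOS = Resisting / Driving = 221.25 / 59
= 3.75 (dimensionless)

3.75 (dimensionless)


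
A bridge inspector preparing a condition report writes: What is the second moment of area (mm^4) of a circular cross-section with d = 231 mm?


r = d / 2 = 231 / 2 = 115.5 mm
I = pi * r^4 / 4 = pi * 115.5^4 / 4
= 139771240.06 mm^4

139771240.06 mm^4


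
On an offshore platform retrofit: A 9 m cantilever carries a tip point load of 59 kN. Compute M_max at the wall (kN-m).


For a cantilever with a point load at the free end:
M_max = P * L = 59 * 9 = 531 kN-m

531 kN-m


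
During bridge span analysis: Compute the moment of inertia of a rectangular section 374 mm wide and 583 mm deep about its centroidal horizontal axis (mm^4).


I = b * h^3 / 12
= 374 * 583^3 / 12
= 374 * 198155287 / 12
= 6175839778.17 mm^4

6175839778.17 mm^4


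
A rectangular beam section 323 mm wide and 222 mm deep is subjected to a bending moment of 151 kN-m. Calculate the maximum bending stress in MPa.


I = b * h^3 / 12 = 323 * 222^3 / 12 = 294496542.0 mm^4
y = h / 2 = 222 / 2 = 111.0 mm
M = 151 kN-m = 151000000.0 N-mm
sigma = M * y / I = 151000000.0 * 111.0 / 294496542.0
= 56.91 MPa

56.91 MPa


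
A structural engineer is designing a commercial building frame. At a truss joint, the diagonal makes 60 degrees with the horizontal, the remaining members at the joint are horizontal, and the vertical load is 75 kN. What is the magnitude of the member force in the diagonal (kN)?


At the joint, only the diagonal has a vertical component, so vertical equilibrium gives:
F * sin(60) = 75
F = 75 / sin(60)
= 75 / 0.866025
= 86.6 kN

86.6 kN


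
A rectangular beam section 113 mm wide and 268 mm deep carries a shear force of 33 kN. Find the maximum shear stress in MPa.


A = b * h = 113 * 268 = 30284 mm^2
V = 33 kN = 33000.0 N
tau_max = 1.5 * V / A = 1.5 * 33000.0 / 30284
= 1.6345 MPa

1.6345 MPa


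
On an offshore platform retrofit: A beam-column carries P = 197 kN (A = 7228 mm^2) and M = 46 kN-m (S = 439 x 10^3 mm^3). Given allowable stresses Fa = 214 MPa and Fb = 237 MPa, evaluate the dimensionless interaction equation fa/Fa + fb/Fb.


f_a = P / A = 197000.0 / 7228 = 27.2551 MPa
f_b = M / S = 46000000.0 / 439000.0 = 104.7836 MPa
Ratio = f_a / Fa + f_b / Fb
= 27.2551 / 214 + 104.7836 / 237
= 0.5695 (dimensionless)

0.5695 (dimensionless)


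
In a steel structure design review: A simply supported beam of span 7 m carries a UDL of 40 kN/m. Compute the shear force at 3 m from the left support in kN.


R_A = w * L / 2 = 40 * 7 / 2 = 140.0 kN
V(x) = R_A - w * x = 140.0 - 40 * 3
= 20.0 kN

20.0 kN


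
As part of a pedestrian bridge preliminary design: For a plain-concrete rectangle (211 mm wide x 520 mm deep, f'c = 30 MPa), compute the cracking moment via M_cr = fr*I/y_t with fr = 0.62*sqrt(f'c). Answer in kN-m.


fr = 0.62 * sqrt(30) = 0.62 * 5.4772 = 3.3959 MPa
I = 211 * 520^3 / 12 = 2472357333.33 mm^4
y_t = 260.0 mm
M_cr = fr * I / y_t = 3.3959 * 2472357333.33 / 260.0 N-mm
= 32.2916 kN-m

32.2916 kN-m


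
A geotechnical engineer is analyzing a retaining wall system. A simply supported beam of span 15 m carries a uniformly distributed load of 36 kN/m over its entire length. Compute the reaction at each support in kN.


Total load = w * L = 36 * 15 = 540 kN
By symmetry, each reaction R = total / 2 = 540 / 2 = 270.0 kN

270.0 kN


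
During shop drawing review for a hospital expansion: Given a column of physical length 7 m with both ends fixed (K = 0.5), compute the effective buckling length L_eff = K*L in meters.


L_eff = K * L
= 0.5 * 7
= 3.5 m

3.5 m


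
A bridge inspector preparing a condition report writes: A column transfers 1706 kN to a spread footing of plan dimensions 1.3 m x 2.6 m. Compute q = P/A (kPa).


A = 1.3 * 2.6 = 3.38 m^2
q = P / A = 1706 / 3.38
= 504.7337 kPa

504.7337 kPa


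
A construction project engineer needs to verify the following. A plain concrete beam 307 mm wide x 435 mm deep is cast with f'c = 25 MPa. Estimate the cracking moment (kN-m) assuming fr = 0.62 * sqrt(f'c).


fr = 0.62 * sqrt(25) = 0.62 * 5.0 = 3.1 MPa
I = 307 * 435^3 / 12 = 2105837718.75 mm^4
y_t = 217.5 mm
M_cr = fr * I / y_t = 3.1 * 2105837718.75 / 217.5 N-mm
= 30.0142 kN-m

30.0142 kN-m


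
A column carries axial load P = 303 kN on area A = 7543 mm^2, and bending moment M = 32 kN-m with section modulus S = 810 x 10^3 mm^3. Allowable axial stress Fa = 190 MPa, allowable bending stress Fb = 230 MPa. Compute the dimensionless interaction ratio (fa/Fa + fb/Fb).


f_a = P / A = 303000.0 / 7543 = 40.1697 MPa
f_b = M / S = 32000000.0 / 810000.0 = 39.5062 MPa
Ratio = f_a / Fa + f_b / Fb
= 40.1697 / 190 + 39.5062 / 230
= 0.3832 (dimensionless)

0.3832 (dimensionless)


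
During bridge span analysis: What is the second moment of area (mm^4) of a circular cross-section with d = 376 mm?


r = d / 2 = 376 / 2 = 188.0 mm
I = pi * r^4 / 4 = pi * 188.0^4 / 4
= 981118078.81 mm^4

981118078.81 mm^4


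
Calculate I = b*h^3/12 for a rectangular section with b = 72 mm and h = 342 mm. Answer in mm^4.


I = b * h^3 / 12
= 72 * 342^3 / 12
= 72 * 40001688 / 12
= 240010128.0 mm^4

240010128.0 mm^4


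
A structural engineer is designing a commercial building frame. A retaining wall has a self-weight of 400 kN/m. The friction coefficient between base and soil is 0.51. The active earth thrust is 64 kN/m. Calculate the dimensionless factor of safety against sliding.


Resisting force = mu * W = 0.51 * 400 = 204.0 kN/m
FOS = Resisting / Driving = 204.0 / 64
= 3.1875 (dimensionless)

3.1875 (dimensionless)


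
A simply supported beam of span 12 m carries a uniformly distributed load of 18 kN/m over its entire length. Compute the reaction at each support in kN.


Total load = w * L = 18 * 12 = 216 kN
By symmetry, each reaction R = total / 2 = 216 / 2 = 108.0 kN

108.0 kN


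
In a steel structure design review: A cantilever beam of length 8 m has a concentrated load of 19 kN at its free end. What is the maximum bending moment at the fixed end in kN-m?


For a cantilever with a point load at the free end:
M_max = P * L = 19 * 8 = 152 kN-m

152 kN-m


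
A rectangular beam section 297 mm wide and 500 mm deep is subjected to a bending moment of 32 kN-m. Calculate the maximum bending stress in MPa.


I = b * h^3 / 12 = 297 * 500^3 / 12 = 3093750000.0 mm^4
y = h / 2 = 500 / 2 = 250.0 mm
M = 32 kN-m = 32000000.0 N-mm
sigma = M * y / I = 32000000.0 * 250.0 / 3093750000.0
= 2.59 MPa

2.59 MPa


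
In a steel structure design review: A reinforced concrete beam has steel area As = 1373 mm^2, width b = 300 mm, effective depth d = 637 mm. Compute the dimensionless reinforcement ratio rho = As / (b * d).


rho = As / (b * d)
= 1373 / (300 * 637)
= 1373 / 191100
= 0.007185 (dimensionless)

0.007185 (dimensionless)


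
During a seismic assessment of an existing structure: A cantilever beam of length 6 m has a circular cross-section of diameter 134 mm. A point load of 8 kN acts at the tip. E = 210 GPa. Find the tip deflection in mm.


I = pi * d^4 / 64 = pi * 134^4 / 64 = 15826653.42 mm^4
L = 6000.0 mm, P = 8000.0 N, E = 210000.0 MPa
delta = P * L^3 / (3 * E * I)
= 8000.0 * 6000.0^3 / (3 * 210000.0 * 15826653.42)
= 173.3062 mm

173.3062 mm


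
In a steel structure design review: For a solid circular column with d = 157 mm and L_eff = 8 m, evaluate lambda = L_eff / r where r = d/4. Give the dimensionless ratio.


Radius of gyration r = d / 4 = 157 / 4 = 39.25 mm
L_eff = 8000.0 mm
Slenderness ratio = L / r = 8000.0 / 39.25 = 203.82 (dimensionless)

203.82 (dimensionless)


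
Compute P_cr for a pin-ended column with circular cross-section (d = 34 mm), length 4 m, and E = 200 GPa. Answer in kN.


I = pi * d^4 / 64 = 65597.24 mm^4
L = 4000.0 mm
P_cr = pi^2 * E * I / L^2
= 9.8696 * 200000.0 * 65597.24 / 4000.0^2
= 8092.74 N = 8.0927 kN

8.0927 kN


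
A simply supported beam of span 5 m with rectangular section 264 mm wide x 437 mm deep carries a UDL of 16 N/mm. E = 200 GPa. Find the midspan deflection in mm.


I = 264 * 437^3 / 12 = 1835975966.0 mm^4
L = 5000.0 mm, w = 16 N/mm, E = 200000.0 MPa
delta = 5 * w * L^4 / (384 * E * I)
= 5 * 16 * 5000.0^4 / (384 * 200000.0 * 1835975966.0)
= 0.3546 mm

0.3546 mm


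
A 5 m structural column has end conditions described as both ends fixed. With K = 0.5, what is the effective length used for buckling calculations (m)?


L_eff = K * L
= 0.5 * 5
= 2.5 m

2.5 m


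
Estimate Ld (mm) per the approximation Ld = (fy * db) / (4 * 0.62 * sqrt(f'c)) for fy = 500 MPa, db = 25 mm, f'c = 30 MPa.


Ld = (fy * db) / (4 * 0.62 * sqrt(f'c))
= (500 * 25) / (4 * 0.62 * sqrt(30))
= 12500 / 13.5835
= 920.23 mm

920.23 mm


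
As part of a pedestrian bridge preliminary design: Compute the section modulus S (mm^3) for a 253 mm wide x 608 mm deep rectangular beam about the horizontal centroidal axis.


S = b * h^2 / 6
= 253 * 608^2 / 6
= 253 * 369664 / 6
= 15587498.67 mm^3

15587498.67 mm^3


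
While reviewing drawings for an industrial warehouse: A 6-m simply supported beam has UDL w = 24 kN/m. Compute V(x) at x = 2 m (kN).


R_A = w * L / 2 = 24 * 6 / 2 = 72.0 kN
V(x) = R_A - w * x = 72.0 - 24 * 2
= 24.0 kN

24.0 kN


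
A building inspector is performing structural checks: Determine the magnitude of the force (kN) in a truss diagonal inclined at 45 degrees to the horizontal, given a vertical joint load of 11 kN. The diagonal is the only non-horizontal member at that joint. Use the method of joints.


At the joint, only the diagonal has a vertical component, so vertical equilibrium gives:
F * sin(45) = 11
F = 11 / sin(45)
= 11 / 0.707107
= 15.56 kN

15.56 kN


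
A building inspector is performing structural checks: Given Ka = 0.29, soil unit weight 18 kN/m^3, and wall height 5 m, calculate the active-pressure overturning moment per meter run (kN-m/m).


Pa = 0.5 * Ka * gamma * H^2
= 0.5 * 0.29 * 18 * 5^2
= 65.25 kN/m
Arm = H / 3 = 5 / 3 = 1.6667 m
Mo = Pa * arm = Pa * H / 3 = 65.25 * 5 / 3 = 108.75 kN-m/m

108.75 kN-m/m


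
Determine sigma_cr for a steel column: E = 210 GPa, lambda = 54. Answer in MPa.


sigma_cr = pi^2 * E / lambda^2
= 9.8696 * 210000.0 / 54^2
= 9.8696 * 210000.0 / 2916
= 710.774 MPa

710.774 MPa


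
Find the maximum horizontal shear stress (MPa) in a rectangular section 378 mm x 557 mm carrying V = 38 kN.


A = b * h = 378 * 557 = 210546 mm^2
V = 38 kN = 38000.0 N
tau_max = 1.5 * V / A = 1.5 * 38000.0 / 210546
= 0.2707 MPa

0.2707 MPa


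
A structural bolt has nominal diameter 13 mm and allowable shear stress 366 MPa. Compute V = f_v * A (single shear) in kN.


A = pi * d^2 / 4 = pi * 13^2 / 4 = 132.7323 mm^2
V = f_v * A / 1000 = 366 * 132.7323 / 1000
= 48.58 kN

48.58 kN


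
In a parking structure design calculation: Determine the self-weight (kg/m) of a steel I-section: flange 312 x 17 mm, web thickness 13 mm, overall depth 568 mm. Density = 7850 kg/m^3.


A_flanges = 2 * 312 * 17 = 10608 mm^2
A_web = (568 - 2 * 17) * 13 = 6942 mm^2
A_total = 10608 + 6942 = 17550 mm^2 = 0.017550 m^2
Weight = rho * A = 7850 * 0.017550 = 137.7675 kg/m

137.7675 kg/m


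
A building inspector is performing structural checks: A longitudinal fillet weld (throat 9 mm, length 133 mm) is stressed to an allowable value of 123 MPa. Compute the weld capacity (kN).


Strength = throat * length * allowable stress
= 9 * 133 * 123 N
= 147231 N
= 147.23 kN

147.23 kN


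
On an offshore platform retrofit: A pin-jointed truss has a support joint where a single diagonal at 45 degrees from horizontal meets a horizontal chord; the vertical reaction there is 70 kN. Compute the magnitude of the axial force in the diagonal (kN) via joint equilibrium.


At the joint, only the diagonal has a vertical component, so vertical equilibrium gives:
F * sin(45) = 70
F = 70 / sin(45)
= 70 / 0.707107
= 98.99 kN

98.99 kN


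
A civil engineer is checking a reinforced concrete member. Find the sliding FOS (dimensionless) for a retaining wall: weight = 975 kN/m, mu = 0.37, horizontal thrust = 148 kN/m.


Resisting force = mu * W = 0.37 * 975 = 360.75 kN/m
FOS = Resisting / Driving = 360.75 / 148
= 2.4375 (dimensionless)

2.4375 (dimensionless)


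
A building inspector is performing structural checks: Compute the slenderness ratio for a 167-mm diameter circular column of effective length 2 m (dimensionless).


Radius of gyration r = d / 4 = 167 / 4 = 41.75 mm
L_eff = 2000.0 mm
Slenderness ratio = L / r = 2000.0 / 41.75 = 47.9 (dimensionless)

47.9 (dimensionless)


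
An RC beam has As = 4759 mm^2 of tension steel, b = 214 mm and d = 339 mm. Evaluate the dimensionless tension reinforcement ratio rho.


rho = As / (b * d)
= 4759 / (214 * 339)
= 4759 / 72546
= 0.0656 (dimensionless)

0.0656 (dimensionless)


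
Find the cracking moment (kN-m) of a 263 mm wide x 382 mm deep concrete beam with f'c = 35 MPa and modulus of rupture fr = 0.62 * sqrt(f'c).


fr = 0.62 * sqrt(35) = 0.62 * 5.9161 = 3.668 MPa
I = 263 * 382^3 / 12 = 1221700048.67 mm^4
y_t = 191.0 mm
M_cr = fr * I / y_t = 3.668 * 1221700048.67 / 191.0 N-mm
= 23.4616 kN-m

23.4616 kN-m


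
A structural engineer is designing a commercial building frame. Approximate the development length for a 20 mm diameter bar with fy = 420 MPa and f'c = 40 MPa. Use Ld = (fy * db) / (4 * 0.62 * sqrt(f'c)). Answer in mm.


Ld = (fy * db) / (4 * 0.62 * sqrt(f'c))
= (420 * 20) / (4 * 0.62 * sqrt(40))
= 8400 / 15.6849
= 535.55 mm

535.55 mm


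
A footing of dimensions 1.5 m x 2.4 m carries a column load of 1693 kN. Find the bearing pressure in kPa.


A = 1.5 * 2.4 = 3.6 m^2
q = P / A = 1693 / 3.6
= 470.2778 kPa

470.2778 kPa


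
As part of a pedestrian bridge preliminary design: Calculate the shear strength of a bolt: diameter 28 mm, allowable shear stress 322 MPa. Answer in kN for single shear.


A = pi * d^2 / 4 = pi * 28^2 / 4 = 615.7522 mm^2
V = f_v * A / 1000 = 322 * 615.7522 / 1000
= 198.2722 kN

198.2722 kN


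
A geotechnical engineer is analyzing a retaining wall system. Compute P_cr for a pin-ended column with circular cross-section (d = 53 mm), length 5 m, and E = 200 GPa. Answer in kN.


I = pi * d^4 / 64 = 387323.08 mm^4
L = 5000.0 mm
P_cr = pi^2 * E * I / L^2
= 9.8696 * 200000.0 * 387323.08 / 5000.0^2
= 30581.8 N = 30.5818 kN

30.5818 kN


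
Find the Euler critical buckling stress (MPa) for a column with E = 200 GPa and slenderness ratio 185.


sigma_cr = pi^2 * E / lambda^2
= 9.8696 * 200000.0 / 185^2
= 9.8696 * 200000.0 / 34225
= 57.6748 MPa

57.6748 MPa


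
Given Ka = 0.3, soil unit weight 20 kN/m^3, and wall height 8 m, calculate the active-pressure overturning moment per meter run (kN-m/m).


Pa = 0.5 * Ka * gamma * H^2
= 0.5 * 0.3 * 20 * 8^2
= 192.0 kN/m
Arm = H / 3 = 8 / 3 = 2.6667 m
Mo = Pa * arm = Pa * H / 3 = 192.0 * 8 / 3 = 512.0 kN-m/m

512.0 kN-m/m


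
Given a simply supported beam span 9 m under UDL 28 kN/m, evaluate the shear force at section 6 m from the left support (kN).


R_A = w * L / 2 = 28 * 9 / 2 = 126.0 kN
V(x) = R_A - w * x = 126.0 - 28 * 6
= -42.0 kN

-42.0 kN


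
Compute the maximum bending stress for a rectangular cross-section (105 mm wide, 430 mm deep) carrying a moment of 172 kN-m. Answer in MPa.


I = b * h^3 / 12 = 105 * 430^3 / 12 = 695686250.0 mm^4
y = h / 2 = 430 / 2 = 215.0 mm
M = 172 kN-m = 172000000.0 N-mm
sigma = M * y / I = 172000000.0 * 215.0 / 695686250.0
= 53.16 MPa

53.16 MPa


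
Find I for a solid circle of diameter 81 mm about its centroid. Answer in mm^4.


r = d / 2 = 81 / 2 = 40.5 mm
I = pi * r^4 / 4 = pi * 40.5^4 / 4
= 2113050.98 mm^4

2113050.98 mm^4


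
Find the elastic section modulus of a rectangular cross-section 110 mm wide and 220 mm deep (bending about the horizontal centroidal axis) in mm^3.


S = b * h^2 / 6
= 110 * 220^2 / 6
= 110 * 48400 / 6
= 887333.33 mm^3

887333.33 mm^3


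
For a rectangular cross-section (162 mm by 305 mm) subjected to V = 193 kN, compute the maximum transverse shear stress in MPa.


A = b * h = 162 * 305 = 49410 mm^2
V = 193 kN = 193000.0 N
tau_max = 1.5 * V / A = 1.5 * 193000.0 / 49410
= 5.8591 MPa

5.8591 MPa


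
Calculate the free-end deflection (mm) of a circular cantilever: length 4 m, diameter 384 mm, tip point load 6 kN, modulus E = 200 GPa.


I = pi * d^4 / 64 = pi * 384^4 / 64 = 1067320365.3 mm^4
L = 4000.0 mm, P = 6000.0 N, E = 200000.0 MPa
delta = P * L^3 / (3 * E * I)
= 6000.0 * 4000.0^3 / (3 * 200000.0 * 1067320365.3)
= 0.5996 mm

0.5996 mm


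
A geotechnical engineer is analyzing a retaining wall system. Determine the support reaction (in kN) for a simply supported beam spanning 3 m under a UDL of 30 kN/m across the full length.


Total load = w * L = 30 * 3 = 90 kN
By symmetry, each reaction R = total / 2 = 90 / 2 = 45.0 kN

45.0 kN


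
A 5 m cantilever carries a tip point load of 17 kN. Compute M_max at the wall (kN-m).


For a cantilever with a point load at the free end:
M_max = P * L = 17 * 5 = 85 kN-m

85 kN-m


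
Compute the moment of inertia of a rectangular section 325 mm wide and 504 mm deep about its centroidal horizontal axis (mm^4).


I = b * h^3 / 12
= 325 * 504^3 / 12
= 325 * 128024064 / 12
= 3467318400.0 mm^4

3467318400.0 mm^4


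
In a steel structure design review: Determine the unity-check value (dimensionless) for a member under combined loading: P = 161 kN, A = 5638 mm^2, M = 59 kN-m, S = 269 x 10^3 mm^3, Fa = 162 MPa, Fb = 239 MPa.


f_a = P / A = 161000.0 / 5638 = 28.5562 MPa
f_b = M / S = 59000000.0 / 269000.0 = 219.3309 MPa
Ratio = f_a / Fa + f_b / Fb
= 28.5562 / 162 + 219.3309 / 239
= 1.094 (dimensionless)

1.094 (dimensionless)


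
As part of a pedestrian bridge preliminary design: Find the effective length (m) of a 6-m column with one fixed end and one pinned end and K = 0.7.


L_eff = K * L
= 0.7 * 6
= 4.2 m

4.2 m


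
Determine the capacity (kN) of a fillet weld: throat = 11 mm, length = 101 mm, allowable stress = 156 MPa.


Strength = throat * length * allowable stress
= 11 * 101 * 156 N
= 173316 N
= 173.32 kN

173.32 kN


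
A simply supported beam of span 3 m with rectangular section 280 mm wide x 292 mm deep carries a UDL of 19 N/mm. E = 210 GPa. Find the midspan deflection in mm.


I = 280 * 292^3 / 12 = 580932053.33 mm^4
L = 3000.0 mm, w = 19 N/mm, E = 210000.0 MPa
delta = 5 * w * L^4 / (384 * E * I)
= 5 * 19 * 3000.0^4 / (384 * 210000.0 * 580932053.33)
= 0.1643 mm

0.1643 mm


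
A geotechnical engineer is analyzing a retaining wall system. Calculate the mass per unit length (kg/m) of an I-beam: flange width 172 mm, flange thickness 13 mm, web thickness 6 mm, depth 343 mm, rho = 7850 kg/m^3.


A_flanges = 2 * 172 * 13 = 4472 mm^2
A_web = (343 - 2 * 13) * 6 = 1902 mm^2
A_total = 4472 + 1902 = 6374 mm^2 = 0.006374 m^2
Weight = rho * A = 7850 * 0.006374 = 50.0359 kg/m

50.0359 kg/m


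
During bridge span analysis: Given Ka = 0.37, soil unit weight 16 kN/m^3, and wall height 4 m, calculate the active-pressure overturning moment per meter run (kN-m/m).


Pa = 0.5 * Ka * gamma * H^2
= 0.5 * 0.37 * 16 * 4^2
= 47.36 kN/m
Arm = H / 3 = 4 / 3 = 1.3333 m
Mo = Pa * arm = Pa * H / 3 = 47.36 * 4 / 3 = 63.1467 kN-m/m

63.1467 kN-m/m


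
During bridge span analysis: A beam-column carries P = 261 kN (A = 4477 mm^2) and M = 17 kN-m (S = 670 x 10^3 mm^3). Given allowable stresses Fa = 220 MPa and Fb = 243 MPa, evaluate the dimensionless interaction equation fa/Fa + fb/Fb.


f_a = P / A = 261000.0 / 4477 = 58.298 MPa
f_b = M / S = 17000000.0 / 670000.0 = 25.3731 MPa
Ratio = f_a / Fa + f_b / Fb
= 58.298 / 220 + 25.3731 / 243
= 0.3694 (dimensionless)

0.3694 (dimensionless)


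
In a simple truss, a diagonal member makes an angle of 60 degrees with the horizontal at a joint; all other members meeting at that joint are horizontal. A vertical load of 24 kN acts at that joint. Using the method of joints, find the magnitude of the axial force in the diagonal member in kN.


At the joint, only the diagonal has a vertical component, so vertical equilibrium gives:
F * sin(60) = 24
F = 24 / sin(60)
= 24 / 0.866025
= 27.71 kN

27.71 kN


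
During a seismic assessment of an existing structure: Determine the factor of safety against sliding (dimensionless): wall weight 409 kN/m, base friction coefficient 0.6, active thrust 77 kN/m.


Resisting force = mu * W = 0.6 * 409 = 245.4 kN/m
FOS = Resisting / Driving = 245.4 / 77
= 3.187 (dimensionless)

3.187 (dimensionless)


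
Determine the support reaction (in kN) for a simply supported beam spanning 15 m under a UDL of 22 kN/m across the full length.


Total load = w * L = 22 * 15 = 330 kN
By symmetry, each reaction R = total / 2 = 330 / 2 = 165.0 kN

165.0 kN


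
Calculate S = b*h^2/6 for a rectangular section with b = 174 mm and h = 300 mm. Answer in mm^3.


S = b * h^2 / 6
= 174 * 300^2 / 6
= 174 * 90000 / 6
= 2610000.0 mm^3

2610000.0 mm^3


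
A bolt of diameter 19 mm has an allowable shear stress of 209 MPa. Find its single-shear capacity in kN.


A = pi * d^2 / 4 = pi * 19^2 / 4 = 283.5287 mm^2
V = f_v * A / 1000 = 209 * 283.5287 / 1000
= 59.2575 kN

59.2575 kN


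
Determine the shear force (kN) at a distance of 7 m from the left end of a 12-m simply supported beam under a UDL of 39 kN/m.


R_A = w * L / 2 = 39 * 12 / 2 = 234.0 kN
V(x) = R_A - w * x = 234.0 - 39 * 7
= -39.0 kN

-39.0 kN


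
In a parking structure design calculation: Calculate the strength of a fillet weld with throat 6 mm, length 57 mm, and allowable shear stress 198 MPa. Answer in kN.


Strength = throat * length * allowable stress
= 6 * 57 * 198 N
= 67716 N
= 67.72 kN

67.72 kN


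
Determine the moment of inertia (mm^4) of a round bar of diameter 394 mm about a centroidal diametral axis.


r = d / 2 = 394 / 2 = 197.0 mm
I = pi * r^4 / 4 = pi * 197.0^4 / 4
= 1182918396.8 mm^4

1182918396.8 mm^4


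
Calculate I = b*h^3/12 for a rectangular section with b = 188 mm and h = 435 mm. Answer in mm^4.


I = b * h^3 / 12
= 188 * 435^3 / 12
= 188 * 82312875 / 12
= 1289568375.0 mm^4

1289568375.0 mm^4


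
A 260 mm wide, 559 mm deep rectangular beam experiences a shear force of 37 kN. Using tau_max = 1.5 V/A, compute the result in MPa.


A = b * h = 260 * 559 = 145340 mm^2
V = 37 kN = 37000.0 N
tau_max = 1.5 * V / A = 1.5 * 37000.0 / 145340
= 0.3819 MPa

0.3819 MPa


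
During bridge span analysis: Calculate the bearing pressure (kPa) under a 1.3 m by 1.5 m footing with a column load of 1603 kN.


A = 1.3 * 1.5 = 1.95 m^2
q = P / A = 1603 / 1.95
= 822.0513 kPa

822.0513 kPa


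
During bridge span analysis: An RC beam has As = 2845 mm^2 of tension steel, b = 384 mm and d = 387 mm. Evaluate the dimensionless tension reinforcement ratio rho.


rho = As / (b * d)
= 2845 / (384 * 387)
= 2845 / 148608
= 0.019144 (dimensionless)

0.019144 (dimensionless)


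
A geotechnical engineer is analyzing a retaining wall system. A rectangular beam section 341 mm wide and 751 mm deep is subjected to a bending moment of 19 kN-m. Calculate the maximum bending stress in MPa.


I = b * h^3 / 12 = 341 * 751^3 / 12 = 12036298340.92 mm^4
y = h / 2 = 751 / 2 = 375.5 mm
M = 19 kN-m = 19000000.0 N-mm
sigma = M * y / I = 19000000.0 * 375.5 / 12036298340.92
= 0.59 MPa

0.59 MPa


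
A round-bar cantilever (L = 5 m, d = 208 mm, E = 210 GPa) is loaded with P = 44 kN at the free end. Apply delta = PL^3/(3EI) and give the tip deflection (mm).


I = pi * d^4 / 64 = pi * 208^4 / 64 = 91880476.45 mm^4
L = 5000.0 mm, P = 44000.0 N, E = 210000.0 MPa
delta = P * L^3 / (3 * E * I)
= 44000.0 * 5000.0^3 / (3 * 210000.0 * 91880476.45)
= 95.0165 mm

95.0165 mm


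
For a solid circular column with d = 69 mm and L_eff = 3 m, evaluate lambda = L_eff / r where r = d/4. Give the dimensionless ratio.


Radius of gyration r = d / 4 = 69 / 4 = 17.25 mm
L_eff = 3000.0 mm
Slenderness ratio = L / r = 3000.0 / 17.25 = 173.91 (dimensionless)

173.91 (dimensionless)


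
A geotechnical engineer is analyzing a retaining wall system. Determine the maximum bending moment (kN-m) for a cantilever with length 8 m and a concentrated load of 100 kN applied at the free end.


For a cantilever with a point load at the free end:
M_max = P * L = 100 * 8 = 800 kN-m

800 kN-m


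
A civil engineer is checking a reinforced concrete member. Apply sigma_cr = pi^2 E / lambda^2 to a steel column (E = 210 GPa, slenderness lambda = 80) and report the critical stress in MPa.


sigma_cr = pi^2 * E / lambda^2
= 9.8696 * 210000.0 / 80^2
= 9.8696 * 210000.0 / 6400
= 323.8464 MPa

323.8464 MPa


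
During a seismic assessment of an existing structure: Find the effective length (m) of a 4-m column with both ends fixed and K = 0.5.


L_eff = K * L
= 0.5 * 4
= 2.0 m

2.0 m


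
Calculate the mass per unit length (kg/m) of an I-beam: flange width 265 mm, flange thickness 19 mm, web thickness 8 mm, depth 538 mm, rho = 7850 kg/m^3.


A_flanges = 2 * 265 * 19 = 10070 mm^2
A_web = (538 - 2 * 19) * 8 = 4000 mm^2
A_total = 10070 + 4000 = 14070 mm^2 = 0.014070 m^2
Weight = rho * A = 7850 * 0.014070 = 110.4495 kg/m

110.4495 kg/m


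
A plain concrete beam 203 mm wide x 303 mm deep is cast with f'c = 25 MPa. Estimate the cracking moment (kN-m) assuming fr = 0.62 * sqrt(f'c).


fr = 0.62 * sqrt(25) = 0.62 * 5.0 = 3.1 MPa
I = 203 * 303^3 / 12 = 470589981.75 mm^4
y_t = 151.5 mm
M_cr = fr * I / y_t = 3.1 * 470589981.75 / 151.5 N-mm
= 9.6292 kN-m

9.6292 kN-m


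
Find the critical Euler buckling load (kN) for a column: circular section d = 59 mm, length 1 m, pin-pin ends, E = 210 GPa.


I = pi * d^4 / 64 = 594809.57 mm^4
L = 1000.0 mm
P_cr = pi^2 * E * I / L^2
= 9.8696 * 210000.0 * 594809.57 / 1000.0^2
= 1232812.38 N = 1232.8124 kN

1232.8124 kN


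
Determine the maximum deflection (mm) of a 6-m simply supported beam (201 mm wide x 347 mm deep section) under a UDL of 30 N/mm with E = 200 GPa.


I = 201 * 347^3 / 12 = 699847210.25 mm^4
L = 6000.0 mm, w = 30 N/mm, E = 200000.0 MPa
delta = 5 * w * L^4 / (384 * E * I)
= 5 * 30 * 6000.0^4 / (384 * 200000.0 * 699847210.25)
= 3.6169 mm

3.6169 mm


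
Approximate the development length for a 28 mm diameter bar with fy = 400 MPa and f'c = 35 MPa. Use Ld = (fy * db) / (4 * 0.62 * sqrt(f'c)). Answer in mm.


Ld = (fy * db) / (4 * 0.62 * sqrt(f'c))
= (400 * 28) / (4 * 0.62 * sqrt(35))
= 11200 / 14.6719
= 763.37 mm

763.37 mm


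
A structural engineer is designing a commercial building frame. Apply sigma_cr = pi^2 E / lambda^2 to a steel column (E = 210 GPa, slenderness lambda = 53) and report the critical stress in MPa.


sigma_cr = pi^2 * E / lambda^2
= 9.8696 * 210000.0 / 53^2
= 9.8696 * 210000.0 / 2809
= 737.8487 MPa

737.8487 MPa


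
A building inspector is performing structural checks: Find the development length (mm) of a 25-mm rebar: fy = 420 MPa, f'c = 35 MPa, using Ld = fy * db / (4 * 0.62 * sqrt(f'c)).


Ld = (fy * db) / (4 * 0.62 * sqrt(f'c))
= (420 * 25) / (4 * 0.62 * sqrt(35))
= 10500 / 14.6719
= 715.65 mm

715.65 mm


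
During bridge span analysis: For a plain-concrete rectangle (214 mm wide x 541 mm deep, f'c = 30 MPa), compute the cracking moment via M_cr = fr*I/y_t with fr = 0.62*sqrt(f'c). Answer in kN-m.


fr = 0.62 * sqrt(30) = 0.62 * 5.4772 = 3.3959 MPa
I = 214 * 541^3 / 12 = 2823737507.83 mm^4
y_t = 270.5 mm
M_cr = fr * I / y_t = 3.3959 * 2823737507.83 / 270.5 N-mm
= 35.4494 kN-m

35.4494 kN-m
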